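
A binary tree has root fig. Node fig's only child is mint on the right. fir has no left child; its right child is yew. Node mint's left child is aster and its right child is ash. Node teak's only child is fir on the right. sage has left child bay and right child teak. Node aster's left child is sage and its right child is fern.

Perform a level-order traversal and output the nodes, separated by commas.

fig, mint, aster, ash, sage, fern, bay, teak, fir, yew

Level-order visits nodes level by level from the root, left to right within each level.
Level 0: fig
Level 1: mint
Level 2: aster, ash
Level 3: sage, fern
Level 4: bay, teak
Level 5: fir
Level 6: yew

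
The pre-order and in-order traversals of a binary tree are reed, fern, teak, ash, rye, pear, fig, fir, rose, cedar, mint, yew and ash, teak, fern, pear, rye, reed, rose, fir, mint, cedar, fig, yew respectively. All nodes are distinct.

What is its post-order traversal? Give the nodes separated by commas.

The first element of pre-order is the root; it splits in-order into left and right subtrees.
Root reed: left subtree has 5 nodes {ash, teak, fern, pear, rye}, right has 6 {rose, fir, mint, cedar, fig, yew}.
  Root fern: left subtree has 2 nodes {ash, teak}, right has 2 {pear, rye}.
    Root teak: left subtree has 1 node {ash}, right has 0 { }.
    Root rye: left subtree has 1 node {pear}, right has 0 { }.
  Root fig: left subtree has 4 nodes {rose, fir, mint, cedar}, right has 1 {yew}.
    Root fir: left subtree has 1 node {rose}, right has 2 {mint, cedar}.
      Root cedar: left subtree has 1 node {mint}, right has 0 { }.

ash, teak, pear, rye, fern, rose, mint, cedar, fir, yew, fig, reed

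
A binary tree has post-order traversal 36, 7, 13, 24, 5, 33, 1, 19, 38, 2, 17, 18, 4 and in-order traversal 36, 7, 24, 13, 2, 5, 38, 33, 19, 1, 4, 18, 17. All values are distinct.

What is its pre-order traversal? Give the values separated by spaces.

4 2 24 7 36 13 38 5 19 33 1 18 17

The last element of post-order is the root; it splits in-order into left and right subtrees.
Root 4: left subtree has 10 nodes {36, 7, 24, 13, 2, 5, 38, 33, 19, 1}, right has 2 {18, 17}.
  Root 2: left subtree has 4 nodes {36, 7, 24, 13}, right has 5 {5, 38, 33, 19, 1}.
    Root 24: left subtree has 2 nodes {36, 7}, right has 1 {13}.
      Root 7: left subtree has 1 node {36}, right has 0 { }.
    Root 38: left subtree has 1 node {5}, right has 3 {33, 19, 1}.
      Root 19: left subtree has 1 node {33}, right has 1 {1}.
  Root 18: left subtree has 0 nodes { }, right has 1 {17}.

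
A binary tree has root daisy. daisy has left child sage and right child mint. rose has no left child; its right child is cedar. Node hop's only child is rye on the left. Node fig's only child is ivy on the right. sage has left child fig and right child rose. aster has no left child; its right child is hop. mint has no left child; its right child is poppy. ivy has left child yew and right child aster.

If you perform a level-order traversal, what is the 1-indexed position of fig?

4

Level-order visits nodes level by level from the root, left to right within each level.
Level 0: daisy
Level 1: sage, mint
Level 2: fig, rose, poppy
Level 3: ivy, cedar
Level 4: yew, aster
Level 5: hop
Level 6: rye
Full level-order sequence: daisy, sage, mint, fig, rose, poppy, ivy, cedar, yew, aster, hop, rye.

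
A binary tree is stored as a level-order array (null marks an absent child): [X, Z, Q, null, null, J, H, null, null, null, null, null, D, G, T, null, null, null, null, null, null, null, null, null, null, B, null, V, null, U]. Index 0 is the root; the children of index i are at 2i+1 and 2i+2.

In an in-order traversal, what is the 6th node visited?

In-order visits the left subtree, then the node, then the right subtree.
At X: go left to Z.
  Z is a leaf — visit Z.
Visit X.
At X: go right to Q.
  At Q: go left to J.
    At J: no left child.
    Visit J.
    At J: go right to D.
      At D: go left to B.
        B is a leaf — visit B.
      Visit D.
      At D: no right child.
  Visit Q.
  At Q: go right to H.
    At H: go left to G.
      At G: go left to V.
        V is a leaf — visit V.
      Visit G.
      At G: no right child.
    Visit H.
    At H: go right to T.
      At T: go left to U.
        U is a leaf — visit U.
      Visit T.
      At T: no right child.
Full in-order sequence: Z, X, J, B, D, Q, V, G, H, U, T.

Q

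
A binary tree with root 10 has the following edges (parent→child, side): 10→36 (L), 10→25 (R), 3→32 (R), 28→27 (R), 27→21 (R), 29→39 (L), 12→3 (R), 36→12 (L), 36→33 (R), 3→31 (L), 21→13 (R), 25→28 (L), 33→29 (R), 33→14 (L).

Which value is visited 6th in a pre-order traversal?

Pre-order visits the node, then its left subtree, then its right subtree.
Visit 10.
At 10: go left to 36.
  Visit 36.
  At 36: go left to 12.
    Visit 12.
    At 12: no left child.
    At 12: go right to 3.
      Visit 3.
      At 3: go left to 31.
        31 is a leaf — visit 31.
      At 3: go right to 32.
        32 is a leaf — visit 32.
  At 36: go right to 33.
    Visit 33.
    At 33: go left to 14.
      14 is a leaf — visit 14.
    At 33: go right to 29.
      Visit 29.
      At 29: go left to 39.
        39 is a leaf — visit 39.
      At 29: no right child.
At 10: go right to 25.
  Visit 25.
  At 25: go left to 28.
    Visit 28.
    At 28: no left child.
    At 28: go right to 27.
      Visit 27.
      At 27: no left child.
      At 27: go right to 21.
        Visit 21.
        At 21: no left child.
        At 21: go right to 13.
          13 is a leaf — visit 13.
  At 25: no right child.
Full pre-order sequence: 10, 36, 12, 3, 31, 32, 33, 14, 29, 39, 25, 28, 27, 21, 13.

32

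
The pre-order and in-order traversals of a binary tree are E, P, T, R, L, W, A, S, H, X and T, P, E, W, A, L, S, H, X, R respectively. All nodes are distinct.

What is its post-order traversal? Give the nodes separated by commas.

The first element of pre-order is the root; it splits in-order into left and right subtrees.
Root E: left subtree has 2 nodes {T, P}, right has 7 {W, A, L, S, H, X, R}.
  Root P: left subtree has 1 node {T}, right has 0 { }.
  Root R: left subtree has 6 nodes {W, A, L, S, H, X}, right has 0 { }.
    Root L: left subtree has 2 nodes {W, A}, right has 3 {S, H, X}.
      Root W: left subtree has 0 nodes { }, right has 1 {A}.
      Root S: left subtree has 0 nodes { }, right has 2 {H, X}.
        Root H: left subtree has 0 nodes { }, right has 1 {X}.

T, P, A, W, X, H, S, L, R, E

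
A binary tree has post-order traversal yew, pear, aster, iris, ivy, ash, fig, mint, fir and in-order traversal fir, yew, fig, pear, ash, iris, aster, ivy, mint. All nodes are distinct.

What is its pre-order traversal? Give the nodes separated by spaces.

fir mint fig yew ash pear ivy iris aster

The last element of post-order is the root; it splits in-order into left and right subtrees.
Root fir: left subtree has 0 nodes { }, right has 8 {yew, fig, pear, ash, iris, aster, ivy, mint}.
  Root mint: left subtree has 7 nodes {yew, fig, pear, ash, iris, aster, ivy}, right has 0 { }.
    Root fig: left subtree has 1 node {yew}, right has 5 {pear, ash, iris, aster, ivy}.
      Root ash: left subtree has 1 node {pear}, right has 3 {iris, aster, ivy}.
        Root ivy: left subtree has 2 nodes {iris, aster}, right has 0 { }.
          Root iris: left subtree has 0 nodes { }, right has 1 {aster}.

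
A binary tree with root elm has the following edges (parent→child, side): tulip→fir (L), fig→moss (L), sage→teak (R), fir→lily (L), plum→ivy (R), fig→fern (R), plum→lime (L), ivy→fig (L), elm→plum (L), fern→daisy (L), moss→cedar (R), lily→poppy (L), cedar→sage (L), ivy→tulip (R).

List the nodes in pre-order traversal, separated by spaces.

Pre-order visits the node, then its left subtree, then its right subtree.
Visit elm.
At elm: go left to plum.
  Visit plum.
  At plum: go left to lime.
    lime is a leaf — visit lime.
  At plum: go right to ivy.
    Visit ivy.
    At ivy: go left to fig.
      Visit fig.
      At fig: go left to moss.
        Visit moss.
        At moss: no left child.
        At moss: go right to cedar.
          Visit cedar.
          At cedar: go left to sage.
            Visit sage.
            At sage: no left child.
            At sage: go right to teak.
              teak is a leaf — visit teak.
          At cedar: no right child.
      At fig: go right to fern.
        Visit fern.
        At fern: go left to daisy.
          daisy is a leaf — visit daisy.
        At fern: no right child.
    At ivy: go right to tulip.
      Visit tulip.
      At tulip: go left to fir.
        Visit fir.
        At fir: go left to lily.
          Visit lily.
          At lily: go left to poppy.
            poppy is a leaf — visit poppy.
          At lily: no right child.
        At fir: no right child.
      At tulip: no right child.
At elm: no right child.

elm plum lime ivy fig moss cedar sage teak fern daisy tulip fir lily poppy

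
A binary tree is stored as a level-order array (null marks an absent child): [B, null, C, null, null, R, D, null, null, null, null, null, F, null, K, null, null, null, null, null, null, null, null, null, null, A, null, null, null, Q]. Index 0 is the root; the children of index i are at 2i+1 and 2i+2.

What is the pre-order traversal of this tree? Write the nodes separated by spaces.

Pre-order visits the node, then its left subtree, then its right subtree.
Visit B.
At B: no left child.
At B: go right to C.
  Visit C.
  At C: go left to R.
    Visit R.
    At R: no left child.
    At R: go right to F.
      Visit F.
      At F: go left to A.
        A is a leaf — visit A.
      At F: no right child.
  At C: go right to D.
    Visit D.
    At D: no left child.
    At D: go right to K.
      Visit K.
      At K: go left to Q.
        Q is a leaf — visit Q.
      At K: no right child.

B C R F A D K Q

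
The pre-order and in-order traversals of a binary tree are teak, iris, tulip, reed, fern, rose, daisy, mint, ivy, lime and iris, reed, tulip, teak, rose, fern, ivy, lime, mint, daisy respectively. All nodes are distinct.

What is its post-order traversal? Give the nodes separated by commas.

The first element of pre-order is the root; it splits in-order into left and right subtrees.
Root teak: left subtree has 3 nodes {iris, reed, tulip}, right has 6 {rose, fern, ivy, lime, mint, daisy}.
  Root iris: left subtree has 0 nodes { }, right has 2 {reed, tulip}.
    Root tulip: left subtree has 1 node {reed}, right has 0 { }.
  Root fern: left subtree has 1 node {rose}, right has 4 {ivy, lime, mint, daisy}.
    Root daisy: left subtree has 3 nodes {ivy, lime, mint}, right has 0 { }.
      Root mint: left subtree has 2 nodes {ivy, lime}, right has 0 { }.
        Root ivy: left subtree has 0 nodes { }, right has 1 {lime}.

reed, tulip, iris, rose, lime, ivy, mint, daisy, fern, teak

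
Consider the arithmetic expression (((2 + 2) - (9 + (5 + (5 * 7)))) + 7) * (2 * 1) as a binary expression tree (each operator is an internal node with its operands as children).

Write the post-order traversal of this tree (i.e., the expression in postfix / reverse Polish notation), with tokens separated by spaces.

2 2 + 9 5 5 7 * + + - 7 + 2 1 * *

Post-order on an expression tree gives postfix notation: for each operator, emit left operand, right operand, then the operator.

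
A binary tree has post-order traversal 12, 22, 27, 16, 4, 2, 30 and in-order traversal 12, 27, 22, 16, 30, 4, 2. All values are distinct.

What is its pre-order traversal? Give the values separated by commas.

30, 16, 27, 12, 22, 2, 4

The last element of post-order is the root; it splits in-order into left and right subtrees.
Root 30: left subtree has 4 nodes {12, 27, 22, 16}, right has 2 {4, 2}.
  Root 16: left subtree has 3 nodes {12, 27, 22}, right has 0 { }.
    Root 27: left subtree has 1 node {12}, right has 1 {22}.
  Root 2: left subtree has 1 node {4}, right has 0 { }.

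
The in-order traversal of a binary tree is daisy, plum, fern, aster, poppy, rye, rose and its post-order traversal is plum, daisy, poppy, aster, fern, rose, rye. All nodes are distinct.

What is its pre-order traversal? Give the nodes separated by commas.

The last element of post-order is the root; it splits in-order into left and right subtrees.
Root rye: left subtree has 5 nodes {daisy, plum, fern, aster, poppy}, right has 1 {rose}.
  Root fern: left subtree has 2 nodes {daisy, plum}, right has 2 {aster, poppy}.
    Root daisy: left subtree has 0 nodes { }, right has 1 {plum}.
    Root aster: left subtree has 0 nodes { }, right has 1 {poppy}.

rye, fern, daisy, plum, aster, poppy, rose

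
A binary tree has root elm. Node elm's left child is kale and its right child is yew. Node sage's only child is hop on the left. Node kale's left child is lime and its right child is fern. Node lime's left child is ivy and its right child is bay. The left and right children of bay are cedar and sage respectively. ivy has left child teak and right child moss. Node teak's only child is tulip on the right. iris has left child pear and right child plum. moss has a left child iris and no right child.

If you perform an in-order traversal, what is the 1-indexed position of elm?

In-order visits the left subtree, then the node, then the right subtree.
At elm: go left to kale.
  At kale: go left to lime.
    At lime: go left to ivy.
      At ivy: go left to teak.
        At teak: no left child.
        Visit teak.
        At teak: go right to tulip.
          tulip is a leaf — visit tulip.
      Visit ivy.
      At ivy: go right to moss.
        At moss: go left to iris.
          At iris: go left to pear.
            pear is a leaf — visit pear.
          Visit iris.
          At iris: go right to plum.
            plum is a leaf — visit plum.
        Visit moss.
        At moss: no right child.
    Visit lime.
    At lime: go right to bay.
      At bay: go left to cedar.
        cedar is a leaf — visit cedar.
      Visit bay.
      At bay: go right to sage.
        At sage: go left to hop.
          hop is a leaf — visit hop.
        Visit sage.
        At sage: no right child.
  Visit kale.
  At kale: go right to fern.
    fern is a leaf — visit fern.
Visit elm.
At elm: go right to yew.
  yew is a leaf — visit yew.
Full in-order sequence: teak, tulip, ivy, pear, iris, plum, moss, lime, cedar, bay, hop, sage, kale, fern, elm, yew.

15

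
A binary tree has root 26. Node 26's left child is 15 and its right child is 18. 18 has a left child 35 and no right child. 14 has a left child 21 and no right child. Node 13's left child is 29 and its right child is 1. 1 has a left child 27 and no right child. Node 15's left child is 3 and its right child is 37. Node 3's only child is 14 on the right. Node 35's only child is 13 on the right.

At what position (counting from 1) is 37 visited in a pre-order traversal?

6

Pre-order visits the node, then its left subtree, then its right subtree.
Visit 26.
At 26: go left to 15.
  Visit 15.
  At 15: go left to 3.
    Visit 3.
    At 3: no left child.
    At 3: go right to 14.
      Visit 14.
      At 14: go left to 21.
        21 is a leaf — visit 21.
      At 14: no right child.
  At 15: go right to 37.
    37 is a leaf — visit 37.
At 26: go right to 18.
  Visit 18.
  At 18: go left to 35.
    Visit 35.
    At 35: no left child.
    At 35: go right to 13.
      Visit 13.
      At 13: go left to 29.
        29 is a leaf — visit 29.
      At 13: go right to 1.
        Visit 1.
        At 1: go left to 27.
          27 is a leaf — visit 27.
        At 1: no right child.
  At 18: no right child.
Full pre-order sequence: 26, 15, 3, 14, 21, 37, 18, 35, 13, 29, 1, 27.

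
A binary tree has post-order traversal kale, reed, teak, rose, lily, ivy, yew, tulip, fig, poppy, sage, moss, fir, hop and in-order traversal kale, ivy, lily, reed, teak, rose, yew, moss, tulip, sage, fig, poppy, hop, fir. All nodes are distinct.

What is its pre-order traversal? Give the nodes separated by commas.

The last element of post-order is the root; it splits in-order into left and right subtrees.
Root hop: left subtree has 12 nodes {kale, ivy, lily, reed, teak, rose, yew, moss, tulip, sage, fig, poppy}, right has 1 {fir}.
  Root moss: left subtree has 7 nodes {kale, ivy, lily, reed, teak, rose, yew}, right has 4 {tulip, sage, fig, poppy}.
    Root yew: left subtree has 6 nodes {kale, ivy, lily, reed, teak, rose}, right has 0 { }.
      Root ivy: left subtree has 1 node {kale}, right has 4 {lily, reed, teak, rose}.
        Root lily: left subtree has 0 nodes { }, right has 3 {reed, teak, rose}.
          Root rose: left subtree has 2 nodes {reed, teak}, right has 0 { }.
            Root teak: left subtree has 1 node {reed}, right has 0 { }.
    Root sage: left subtree has 1 node {tulip}, right has 2 {fig, poppy}.
      Root poppy: left subtree has 1 node {fig}, right has 0 { }.

hop, moss, yew, ivy, kale, lily, rose, teak, reed, sage, tulip, poppy, fig, fir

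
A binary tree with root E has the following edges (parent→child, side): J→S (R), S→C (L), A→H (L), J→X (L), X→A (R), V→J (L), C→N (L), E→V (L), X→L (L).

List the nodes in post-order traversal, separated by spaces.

L H A X N C S J V E

Post-order visits the left subtree, then the right subtree, then the node.
At E: go left to V.
  At V: go left to J.
    At J: go left to X.
      At X: go left to L.
        L is a leaf — visit L.
      At X: go right to A.
        At A: go left to H.
          H is a leaf — visit H.
        At A: no right child.
        Visit A.
      Visit X.
    At J: go right to S.
      At S: go left to C.
        At C: go left to N.
          N is a leaf — visit N.
        At C: no right child.
        Visit C.
      At S: no right child.
      Visit S.
    Visit J.
  At V: no right child.
  Visit V.
At E: no right child.
Visit E.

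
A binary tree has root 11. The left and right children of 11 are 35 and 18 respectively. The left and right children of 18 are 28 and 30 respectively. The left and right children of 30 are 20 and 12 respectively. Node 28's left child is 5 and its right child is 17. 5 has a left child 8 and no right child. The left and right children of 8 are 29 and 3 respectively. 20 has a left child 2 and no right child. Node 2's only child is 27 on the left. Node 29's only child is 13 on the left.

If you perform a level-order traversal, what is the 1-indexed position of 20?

8

Level-order visits nodes level by level from the root, left to right within each level.
Level 0: 11
Level 1: 35, 18
Level 2: 28, 30
Level 3: 5, 17, 20, 12
Level 4: 8, 2
Level 5: 29, 3, 27
Level 6: 13
Full level-order sequence: 11, 35, 18, 28, 30, 5, 17, 20, 12, 8, 2, 29, 3, 27, 13.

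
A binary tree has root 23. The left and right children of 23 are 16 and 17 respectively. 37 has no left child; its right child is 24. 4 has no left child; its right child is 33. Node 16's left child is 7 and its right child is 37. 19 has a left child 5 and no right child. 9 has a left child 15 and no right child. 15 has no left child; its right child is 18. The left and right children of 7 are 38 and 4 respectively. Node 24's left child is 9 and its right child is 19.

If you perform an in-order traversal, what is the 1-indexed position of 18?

In-order visits the left subtree, then the node, then the right subtree.
At 23: go left to 16.
  At 16: go left to 7.
    At 7: go left to 38.
      38 is a leaf — visit 38.
    Visit 7.
    At 7: go right to 4.
      At 4: no left child.
      Visit 4.
      At 4: go right to 33.
        33 is a leaf — visit 33.
  Visit 16.
  At 16: go right to 37.
    At 37: no left child.
    Visit 37.
    At 37: go right to 24.
      At 24: go left to 9.
        At 9: go left to 15.
          At 15: no left child.
          Visit 15.
          At 15: go right to 18.
            18 is a leaf — visit 18.
        Visit 9.
        At 9: no right child.
      Visit 24.
      At 24: go right to 19.
        At 19: go left to 5.
          5 is a leaf — visit 5.
        Visit 19.
        At 19: no right child.
Visit 23.
At 23: go right to 17.
  17 is a leaf — visit 17.
Full in-order sequence: 38, 7, 4, 33, 16, 37, 15, 18, 9, 24, 5, 19, 23, 17.

8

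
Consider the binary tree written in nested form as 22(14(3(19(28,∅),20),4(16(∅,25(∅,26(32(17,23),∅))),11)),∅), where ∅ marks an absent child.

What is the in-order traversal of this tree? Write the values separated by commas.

28, 19, 3, 20, 14, 16, 25, 17, 32, 23, 26, 4, 11, 22

In-order visits the left subtree, then the node, then the right subtree.
At 22: go left to 14.
  At 14: go left to 3.
    At 3: go left to 19.
      At 19: go left to 28.
        28 is a leaf — visit 28.
      Visit 19.
      At 19: no right child.
    Visit 3.
    At 3: go right to 20.
      20 is a leaf — visit 20.
  Visit 14.
  At 14: go right to 4.
    At 4: go left to 16.
      At 16: no left child.
      Visit 16.
      At 16: go right to 25.
        At 25: no left child.
        Visit 25.
        At 25: go right to 26.
          At 26: go left to 32.
            At 32: go left to 17.
              17 is a leaf — visit 17.
            Visit 32.
            At 32: go right to 23.
              23 is a leaf — visit 23.
          Visit 26.
          At 26: no right child.
    Visit 4.
    At 4: go right to 11.
      11 is a leaf — visit 11.
Visit 22.
At 22: no right child.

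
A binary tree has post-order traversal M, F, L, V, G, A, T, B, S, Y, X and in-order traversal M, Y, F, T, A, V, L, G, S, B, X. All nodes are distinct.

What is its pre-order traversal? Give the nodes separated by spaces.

The last element of post-order is the root; it splits in-order into left and right subtrees.
Root X: left subtree has 10 nodes {M, Y, F, T, A, V, L, G, S, B}, right has 0 { }.
  Root Y: left subtree has 1 node {M}, right has 8 {F, T, A, V, L, G, S, B}.
    Root S: left subtree has 6 nodes {F, T, A, V, L, G}, right has 1 {B}.
      Root T: left subtree has 1 node {F}, right has 4 {A, V, L, G}.
        Root A: left subtree has 0 nodes { }, right has 3 {V, L, G}.
          Root G: left subtree has 2 nodes {V, L}, right has 0 { }.
            Root V: left subtree has 0 nodes { }, right has 1 {L}.

X Y M S T F A G V L B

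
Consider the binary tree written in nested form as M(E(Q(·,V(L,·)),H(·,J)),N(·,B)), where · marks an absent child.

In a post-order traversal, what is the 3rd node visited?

Post-order visits the left subtree, then the right subtree, then the node.
At M: go left to E.
  At E: go left to Q.
    At Q: no left child.
    At Q: go right to V.
      At V: go left to L.
        L is a leaf — visit L.
      At V: no right child.
      Visit V.
    Visit Q.
  At E: go right to H.
    At H: no left child.
    At H: go right to J.
      J is a leaf — visit J.
    Visit H.
  Visit E.
At M: go right to N.
  At N: no left child.
  At N: go right to B.
    B is a leaf — visit B.
  Visit N.
Visit M.
Full post-order sequence: L, V, Q, J, H, E, B, N, M.

Q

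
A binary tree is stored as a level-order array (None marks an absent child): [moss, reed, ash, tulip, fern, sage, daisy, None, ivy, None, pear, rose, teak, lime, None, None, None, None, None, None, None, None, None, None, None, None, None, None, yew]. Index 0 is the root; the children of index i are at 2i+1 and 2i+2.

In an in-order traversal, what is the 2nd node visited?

ivy

In-order visits the left subtree, then the node, then the right subtree.
At moss: go left to reed.
  At reed: go left to tulip.
    At tulip: no left child.
    Visit tulip.
    At tulip: go right to ivy.
      ivy is a leaf — visit ivy.
  Visit reed.
  At reed: go right to fern.
    At fern: no left child.
    Visit fern.
    At fern: go right to pear.
      pear is a leaf — visit pear.
Visit moss.
At moss: go right to ash.
  At ash: go left to sage.
    At sage: go left to rose.
      rose is a leaf — visit rose.
    Visit sage.
    At sage: go right to teak.
      teak is a leaf — visit teak.
  Visit ash.
  At ash: go right to daisy.
    At daisy: go left to lime.
      At lime: no left child.
      Visit lime.
      At lime: go right to yew.
        yew is a leaf — visit yew.
    Visit daisy.
    At daisy: no right child.
Full in-order sequence: tulip, ivy, reed, fern, pear, moss, rose, sage, teak, ash, lime, yew, daisy.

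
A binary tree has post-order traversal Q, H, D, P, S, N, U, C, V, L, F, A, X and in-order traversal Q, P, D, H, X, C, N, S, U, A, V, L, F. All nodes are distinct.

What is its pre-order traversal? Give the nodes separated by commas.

The last element of post-order is the root; it splits in-order into left and right subtrees.
Root X: left subtree has 4 nodes {Q, P, D, H}, right has 8 {C, N, S, U, A, V, L, F}.
  Root P: left subtree has 1 node {Q}, right has 2 {D, H}.
    Root D: left subtree has 0 nodes { }, right has 1 {H}.
  Root A: left subtree has 4 nodes {C, N, S, U}, right has 3 {V, L, F}.
    Root C: left subtree has 0 nodes { }, right has 3 {N, S, U}.
      Root U: left subtree has 2 nodes {N, S}, right has 0 { }.
        Root N: left subtree has 0 nodes { }, right has 1 {S}.
    Root F: left subtree has 2 nodes {V, L}, right has 0 { }.
      Root L: left subtree has 1 node {V}, right has 0 { }.

X, P, Q, D, H, A, C, U, N, S, F, L, V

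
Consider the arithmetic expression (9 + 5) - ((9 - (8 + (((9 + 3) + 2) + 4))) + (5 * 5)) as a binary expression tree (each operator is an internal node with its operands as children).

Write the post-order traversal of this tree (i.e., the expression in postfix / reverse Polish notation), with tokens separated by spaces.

9 5 + 9 8 9 3 + 2 + 4 + + - 5 5 * + -

Post-order on an expression tree gives postfix notation: for each operator, emit left operand, right operand, then the operator.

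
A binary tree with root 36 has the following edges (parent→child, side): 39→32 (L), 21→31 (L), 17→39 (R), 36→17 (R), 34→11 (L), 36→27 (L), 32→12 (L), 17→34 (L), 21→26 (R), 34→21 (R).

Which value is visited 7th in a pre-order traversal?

31

Pre-order visits the node, then its left subtree, then its right subtree.
Visit 36.
At 36: go left to 27.
  27 is a leaf — visit 27.
At 36: go right to 17.
  Visit 17.
  At 17: go left to 34.
    Visit 34.
    At 34: go left to 11.
      11 is a leaf — visit 11.
    At 34: go right to 21.
      Visit 21.
      At 21: go left to 31.
        31 is a leaf — visit 31.
      At 21: go right to 26.
        26 is a leaf — visit 26.
  At 17: go right to 39.
    Visit 39.
    At 39: go left to 32.
      Visit 32.
      At 32: go left to 12.
        12 is a leaf — visit 12.
      At 32: no right child.
    At 39: no right child.
Full pre-order sequence: 36, 27, 17, 34, 11, 21, 31, 26, 39, 32, 12.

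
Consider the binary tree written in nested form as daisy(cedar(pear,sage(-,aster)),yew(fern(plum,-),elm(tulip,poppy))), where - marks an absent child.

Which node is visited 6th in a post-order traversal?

Post-order visits the left subtree, then the right subtree, then the node.
At daisy: go left to cedar.
  At cedar: go left to pear.
    pear is a leaf — visit pear.
  At cedar: go right to sage.
    At sage: no left child.
    At sage: go right to aster.
      aster is a leaf — visit aster.
    Visit sage.
  Visit cedar.
At daisy: go right to yew.
  At yew: go left to fern.
    At fern: go left to plum.
      plum is a leaf — visit plum.
    At fern: no right child.
    Visit fern.
  At yew: go right to elm.
    At elm: go left to tulip.
      tulip is a leaf — visit tulip.
    At elm: go right to poppy.
      poppy is a leaf — visit poppy.
    Visit elm.
  Visit yew.
Visit daisy.
Full post-order sequence: pear, aster, sage, cedar, plum, fern, tulip, poppy, elm, yew, daisy.

fern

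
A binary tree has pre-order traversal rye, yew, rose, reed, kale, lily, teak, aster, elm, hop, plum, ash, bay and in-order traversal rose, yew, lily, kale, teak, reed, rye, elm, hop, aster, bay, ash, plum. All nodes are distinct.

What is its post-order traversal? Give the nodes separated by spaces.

The first element of pre-order is the root; it splits in-order into left and right subtrees.
Root rye: left subtree has 6 nodes {rose, yew, lily, kale, teak, reed}, right has 6 {elm, hop, aster, bay, ash, plum}.
  Root yew: left subtree has 1 node {rose}, right has 4 {lily, kale, teak, reed}.
    Root reed: left subtree has 3 nodes {lily, kale, teak}, right has 0 { }.
      Root kale: left subtree has 1 node {lily}, right has 1 {teak}.
  Root aster: left subtree has 2 nodes {elm, hop}, right has 3 {bay, ash, plum}.
    Root elm: left subtree has 0 nodes { }, right has 1 {hop}.
    Root plum: left subtree has 2 nodes {bay, ash}, right has 0 { }.
      Root ash: left subtree has 1 node {bay}, right has 0 { }.

rose lily teak kale reed yew hop elm bay ash plum aster rye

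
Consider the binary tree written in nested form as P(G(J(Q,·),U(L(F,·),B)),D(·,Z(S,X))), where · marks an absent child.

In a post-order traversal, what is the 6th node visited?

Post-order visits the left subtree, then the right subtree, then the node.
At P: go left to G.
  At G: go left to J.
    At J: go left to Q.
      Q is a leaf — visit Q.
    At J: no right child.
    Visit J.
  At G: go right to U.
    At U: go left to L.
      At L: go left to F.
        F is a leaf — visit F.
      At L: no right child.
      Visit L.
    At U: go right to B.
      B is a leaf — visit B.
    Visit U.
  Visit G.
At P: go right to D.
  At D: no left child.
  At D: go right to Z.
    At Z: go left to S.
      S is a leaf — visit S.
    At Z: go right to X.
      X is a leaf — visit X.
    Visit Z.
  Visit D.
Visit P.
Full post-order sequence: Q, J, F, L, B, U, G, S, X, Z, D, P.

U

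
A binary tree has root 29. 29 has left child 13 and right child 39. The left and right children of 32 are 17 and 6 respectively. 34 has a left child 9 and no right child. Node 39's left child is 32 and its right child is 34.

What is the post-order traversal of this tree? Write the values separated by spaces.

13 17 6 32 9 34 39 29

Post-order visits the left subtree, then the right subtree, then the node.
At 29: go left to 13.
  13 is a leaf — visit 13.
At 29: go right to 39.
  At 39: go left to 32.
    At 32: go left to 17.
      17 is a leaf — visit 17.
    At 32: go right to 6.
      6 is a leaf — visit 6.
    Visit 32.
  At 39: go right to 34.
    At 34: go left to 9.
      9 is a leaf — visit 9.
    At 34: no right child.
    Visit 34.
  Visit 39.
Visit 29.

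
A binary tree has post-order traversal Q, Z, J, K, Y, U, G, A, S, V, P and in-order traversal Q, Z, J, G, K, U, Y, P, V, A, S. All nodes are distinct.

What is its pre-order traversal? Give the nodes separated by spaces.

P G J Z Q U K Y V S A

The last element of post-order is the root; it splits in-order into left and right subtrees.
Root P: left subtree has 7 nodes {Q, Z, J, G, K, U, Y}, right has 3 {V, A, S}.
  Root G: left subtree has 3 nodes {Q, Z, J}, right has 3 {K, U, Y}.
    Root J: left subtree has 2 nodes {Q, Z}, right has 0 { }.
      Root Z: left subtree has 1 node {Q}, right has 0 { }.
    Root U: left subtree has 1 node {K}, right has 1 {Y}.
  Root V: left subtree has 0 nodes { }, right has 2 {A, S}.
    Root S: left subtree has 1 node {A}, right has 0 { }.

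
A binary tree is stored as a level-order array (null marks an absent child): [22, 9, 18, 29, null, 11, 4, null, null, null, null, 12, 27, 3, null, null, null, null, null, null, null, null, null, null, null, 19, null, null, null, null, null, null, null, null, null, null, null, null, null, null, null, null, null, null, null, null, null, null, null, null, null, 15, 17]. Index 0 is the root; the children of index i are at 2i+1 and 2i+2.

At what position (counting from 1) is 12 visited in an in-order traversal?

In-order visits the left subtree, then the node, then the right subtree.
At 22: go left to 9.
  At 9: go left to 29.
    29 is a leaf — visit 29.
  Visit 9.
  At 9: no right child.
Visit 22.
At 22: go right to 18.
  At 18: go left to 11.
    At 11: go left to 12.
      12 is a leaf — visit 12.
    Visit 11.
    At 11: go right to 27.
      At 27: go left to 19.
        At 19: go left to 15.
          15 is a leaf — visit 15.
        Visit 19.
        At 19: go right to 17.
          17 is a leaf — visit 17.
      Visit 27.
      At 27: no right child.
  Visit 18.
  At 18: go right to 4.
    At 4: go left to 3.
      3 is a leaf — visit 3.
    Visit 4.
    At 4: no right child.
Full in-order sequence: 29, 9, 22, 12, 11, 15, 19, 17, 27, 18, 3, 4.

4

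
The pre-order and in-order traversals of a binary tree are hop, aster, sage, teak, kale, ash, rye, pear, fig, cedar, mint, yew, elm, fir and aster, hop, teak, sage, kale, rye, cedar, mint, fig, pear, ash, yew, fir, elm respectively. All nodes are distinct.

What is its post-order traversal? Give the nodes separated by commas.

The first element of pre-order is the root; it splits in-order into left and right subtrees.
Root hop: left subtree has 1 node {aster}, right has 12 {teak, sage, kale, rye, cedar, mint, fig, pear, ash, yew, fir, elm}.
  Root sage: left subtree has 1 node {teak}, right has 10 {kale, rye, cedar, mint, fig, pear, ash, yew, fir, elm}.
    Root kale: left subtree has 0 nodes { }, right has 9 {rye, cedar, mint, fig, pear, ash, yew, fir, elm}.
      Root ash: left subtree has 5 nodes {rye, cedar, mint, fig, pear}, right has 3 {yew, fir, elm}.
        Root rye: left subtree has 0 nodes { }, right has 4 {cedar, mint, fig, pear}.
          Root pear: left subtree has 3 nodes {cedar, mint, fig}, right has 0 { }.
            Root fig: left subtree has 2 nodes {cedar, mint}, right has 0 { }.
              Root cedar: left subtree has 0 nodes { }, right has 1 {mint}.
        Root yew: left subtree has 0 nodes { }, right has 2 {fir, elm}.
          Root elm: left subtree has 1 node {fir}, right has 0 { }.

aster, teak, mint, cedar, fig, pear, rye, fir, elm, yew, ash, kale, sage, hop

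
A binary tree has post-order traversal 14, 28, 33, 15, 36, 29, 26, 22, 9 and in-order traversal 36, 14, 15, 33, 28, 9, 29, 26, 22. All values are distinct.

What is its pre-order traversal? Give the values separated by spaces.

9 36 15 14 33 28 22 26 29

The last element of post-order is the root; it splits in-order into left and right subtrees.
Root 9: left subtree has 5 nodes {36, 14, 15, 33, 28}, right has 3 {29, 26, 22}.
  Root 36: left subtree has 0 nodes { }, right has 4 {14, 15, 33, 28}.
    Root 15: left subtree has 1 node {14}, right has 2 {33, 28}.
      Root 33: left subtree has 0 nodes { }, right has 1 {28}.
  Root 22: left subtree has 2 nodes {29, 26}, right has 0 { }.
    Root 26: left subtree has 1 node {29}, right has 0 { }.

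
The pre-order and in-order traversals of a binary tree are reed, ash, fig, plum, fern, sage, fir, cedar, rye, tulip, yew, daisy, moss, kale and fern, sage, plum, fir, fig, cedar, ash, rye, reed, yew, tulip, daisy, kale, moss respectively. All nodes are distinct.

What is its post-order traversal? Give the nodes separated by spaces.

The first element of pre-order is the root; it splits in-order into left and right subtrees.
Root reed: left subtree has 8 nodes {fern, sage, plum, fir, fig, cedar, ash, rye}, right has 5 {yew, tulip, daisy, kale, moss}.
  Root ash: left subtree has 6 nodes {fern, sage, plum, fir, fig, cedar}, right has 1 {rye}.
    Root fig: left subtree has 4 nodes {fern, sage, plum, fir}, right has 1 {cedar}.
      Root plum: left subtree has 2 nodes {fern, sage}, right has 1 {fir}.
        Root fern: left subtree has 0 nodes { }, right has 1 {sage}.
  Root tulip: left subtree has 1 node {yew}, right has 3 {daisy, kale, moss}.
    Root daisy: left subtree has 0 nodes { }, right has 2 {kale, moss}.
      Root moss: left subtree has 1 node {kale}, right has 0 { }.

sage fern fir plum cedar fig rye ash yew kale moss daisy tulip reed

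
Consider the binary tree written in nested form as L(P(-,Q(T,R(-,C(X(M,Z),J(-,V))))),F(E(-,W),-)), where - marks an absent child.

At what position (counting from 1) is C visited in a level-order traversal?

Level-order visits nodes level by level from the root, left to right within each level.
Level 0: L
Level 1: P, F
Level 2: Q, E
Level 3: T, R, W
Level 4: C
Level 5: X, J
Level 6: M, Z, V
Full level-order sequence: L, P, F, Q, E, T, R, W, C, X, J, M, Z, V.

9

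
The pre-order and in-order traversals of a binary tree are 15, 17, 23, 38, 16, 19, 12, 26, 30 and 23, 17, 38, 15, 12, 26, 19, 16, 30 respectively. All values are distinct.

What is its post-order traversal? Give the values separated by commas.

23, 38, 17, 26, 12, 19, 30, 16, 15

The first element of pre-order is the root; it splits in-order into left and right subtrees.
Root 15: left subtree has 3 nodes {23, 17, 38}, right has 5 {12, 26, 19, 16, 30}.
  Root 17: left subtree has 1 node {23}, right has 1 {38}.
  Root 16: left subtree has 3 nodes {12, 26, 19}, right has 1 {30}.
    Root 19: left subtree has 2 nodes {12, 26}, right has 0 { }.
      Root 12: left subtree has 0 nodes { }, right has 1 {26}.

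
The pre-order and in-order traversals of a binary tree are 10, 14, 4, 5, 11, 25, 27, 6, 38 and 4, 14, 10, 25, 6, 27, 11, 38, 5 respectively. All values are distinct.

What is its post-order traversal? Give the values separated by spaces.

4 14 6 27 25 38 11 5 10

The first element of pre-order is the root; it splits in-order into left and right subtrees.
Root 10: left subtree has 2 nodes {4, 14}, right has 6 {25, 6, 27, 11, 38, 5}.
  Root 14: left subtree has 1 node {4}, right has 0 { }.
  Root 5: left subtree has 5 nodes {25, 6, 27, 11, 38}, right has 0 { }.
    Root 11: left subtree has 3 nodes {25, 6, 27}, right has 1 {38}.
      Root 25: left subtree has 0 nodes { }, right has 2 {6, 27}.
        Root 27: left subtree has 1 node {6}, right has 0 { }.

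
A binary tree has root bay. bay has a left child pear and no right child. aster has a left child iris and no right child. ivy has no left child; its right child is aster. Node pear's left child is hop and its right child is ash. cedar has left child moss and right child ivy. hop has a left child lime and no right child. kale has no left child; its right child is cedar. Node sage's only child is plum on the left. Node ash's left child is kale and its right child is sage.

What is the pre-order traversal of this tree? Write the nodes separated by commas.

Pre-order visits the node, then its left subtree, then its right subtree.
Visit bay.
At bay: go left to pear.
  Visit pear.
  At pear: go left to hop.
    Visit hop.
    At hop: go left to lime.
      lime is a leaf — visit lime.
    At hop: no right child.
  At pear: go right to ash.
    Visit ash.
    At ash: go left to kale.
      Visit kale.
      At kale: no left child.
      At kale: go right to cedar.
        Visit cedar.
        At cedar: go left to moss.
          moss is a leaf — visit moss.
        At cedar: go right to ivy.
          Visit ivy.
          At ivy: no left child.
          At ivy: go right to aster.
            Visit aster.
            At aster: go left to iris.
              iris is a leaf — visit iris.
            At aster: no right child.
    At ash: go right to sage.
      Visit sage.
      At sage: go left to plum.
        plum is a leaf — visit plum.
      At sage: no right child.
At bay: no right child.

bay, pear, hop, lime, ash, kale, cedar, moss, ivy, aster, iris, sage, plum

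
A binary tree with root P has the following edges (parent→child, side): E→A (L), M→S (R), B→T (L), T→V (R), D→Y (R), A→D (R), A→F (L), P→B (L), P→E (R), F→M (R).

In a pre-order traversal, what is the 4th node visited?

V

Pre-order visits the node, then its left subtree, then its right subtree.
Visit P.
At P: go left to B.
  Visit B.
  At B: go left to T.
    Visit T.
    At T: no left child.
    At T: go right to V.
      V is a leaf — visit V.
  At B: no right child.
At P: go right to E.
  Visit E.
  At E: go left to A.
    Visit A.
    At A: go left to F.
      Visit F.
      At F: no left child.
      At F: go right to M.
        Visit M.
        At M: no left child.
        At M: go right to S.
          S is a leaf — visit S.
    At A: go right to D.
      Visit D.
      At D: no left child.
      At D: go right to Y.
        Y is a leaf — visit Y.
  At E: no right child.
Full pre-order sequence: P, B, T, V, E, A, F, M, S, D, Y.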